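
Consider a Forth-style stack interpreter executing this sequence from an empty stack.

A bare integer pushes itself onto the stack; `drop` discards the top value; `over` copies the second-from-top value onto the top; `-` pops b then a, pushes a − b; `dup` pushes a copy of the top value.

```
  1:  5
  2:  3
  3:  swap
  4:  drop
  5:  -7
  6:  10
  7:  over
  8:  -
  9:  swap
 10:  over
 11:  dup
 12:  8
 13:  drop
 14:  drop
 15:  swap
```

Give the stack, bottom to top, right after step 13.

[3, 17, -7, 17, 17]

5     5
3     5 3
swap  3 5
drop  3
-7    3 -7
10    3 -7 10
over  3 -7 10 -7
-     3 -7 17
swap  3 17 -7
over  3 17 -7 17
dup   3 17 -7 17 17
8     3 17 -7 17 17 8
drop  3 17 -7 17 17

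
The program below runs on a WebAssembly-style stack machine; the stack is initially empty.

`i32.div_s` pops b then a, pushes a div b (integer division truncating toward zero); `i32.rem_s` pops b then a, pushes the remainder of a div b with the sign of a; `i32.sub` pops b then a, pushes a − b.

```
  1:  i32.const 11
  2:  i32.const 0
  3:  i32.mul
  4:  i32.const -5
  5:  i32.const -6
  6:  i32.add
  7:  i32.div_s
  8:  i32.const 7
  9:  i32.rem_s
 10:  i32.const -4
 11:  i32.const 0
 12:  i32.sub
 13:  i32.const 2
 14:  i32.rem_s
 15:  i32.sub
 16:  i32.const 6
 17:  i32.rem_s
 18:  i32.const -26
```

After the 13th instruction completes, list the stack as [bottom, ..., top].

i32.const 11 : 11
i32.const 0  : 11 0
i32.mul      : 0
i32.const -5 : 0 -5
i32.const -6 : 0 -5 -6
i32.add      : 0 -11
i32.div_s    : 0
i32.const 7  : 0 7
i32.rem_s    : 0
i32.const -4 : 0 -4
i32.const 0  : 0 -4 0
i32.sub      : 0 -4
i32.const 2  : 0 -4 2

[0, -4, 2]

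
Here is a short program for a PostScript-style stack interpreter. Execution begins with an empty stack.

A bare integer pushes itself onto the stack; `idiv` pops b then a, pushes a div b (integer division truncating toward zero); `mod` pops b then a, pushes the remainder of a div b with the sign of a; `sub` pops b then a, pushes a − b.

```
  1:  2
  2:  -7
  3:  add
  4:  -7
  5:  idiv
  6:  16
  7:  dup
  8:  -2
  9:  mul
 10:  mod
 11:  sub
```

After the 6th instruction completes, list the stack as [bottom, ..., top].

[0, 16]

2    -> 2
-7   -> 2 -7
add  -> -5
-7   -> -5 -7
idiv -> 0
16   -> 0 16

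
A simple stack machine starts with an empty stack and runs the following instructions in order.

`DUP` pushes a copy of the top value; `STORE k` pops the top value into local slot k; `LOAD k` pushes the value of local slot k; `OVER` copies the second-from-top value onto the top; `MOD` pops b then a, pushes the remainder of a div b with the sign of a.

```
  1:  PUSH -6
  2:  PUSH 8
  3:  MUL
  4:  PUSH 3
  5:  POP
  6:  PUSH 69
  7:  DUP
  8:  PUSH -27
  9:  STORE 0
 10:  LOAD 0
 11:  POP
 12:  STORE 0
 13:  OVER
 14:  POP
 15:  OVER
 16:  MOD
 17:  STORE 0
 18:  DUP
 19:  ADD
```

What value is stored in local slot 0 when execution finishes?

PUSH -6  -> [-6]
PUSH 8   -> [-6, 8]
MUL      -> [-48]
PUSH 3   -> [-48, 3]
POP      -> [-48]
PUSH 69  -> [-48, 69]
DUP      -> [-48, 69, 69]
PUSH -27 -> [-48, 69, 69, -27]
STORE 0  -> [-48, 69, 69]
LOAD 0   -> [-48, 69, 69, -27]
POP      -> [-48, 69, 69]
STORE 0  -> [-48, 69]
OVER     -> [-48, 69, -48]
POP      -> [-48, 69]
OVER     -> [-48, 69, -48]
MOD      -> [-48, 21]
STORE 0  -> [-48]
DUP      -> [-48, -48]
ADD      -> [-96]

21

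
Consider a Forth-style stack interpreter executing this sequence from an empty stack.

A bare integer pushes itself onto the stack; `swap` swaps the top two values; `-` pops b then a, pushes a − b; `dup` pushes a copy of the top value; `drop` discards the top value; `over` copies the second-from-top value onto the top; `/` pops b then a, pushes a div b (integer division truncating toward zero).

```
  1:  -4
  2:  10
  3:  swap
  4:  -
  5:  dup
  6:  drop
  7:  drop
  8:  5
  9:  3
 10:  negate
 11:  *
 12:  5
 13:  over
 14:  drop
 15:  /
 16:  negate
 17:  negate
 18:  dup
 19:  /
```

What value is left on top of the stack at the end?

-4     : [-4]
10     : [-4, 10]
swap   : [10, -4]
-      : [14]
dup    : [14, 14]
drop   : [14]
drop   : []
5      : [5]
3      : [5, 3]
negate : [5, -3]
*      : [-15]
5      : [-15, 5]
over   : [-15, 5, -15]
drop   : [-15, 5]
/      : [-3]
negate : [3]
negate : [-3]
dup    : [-3, -3]
/      : [1]

1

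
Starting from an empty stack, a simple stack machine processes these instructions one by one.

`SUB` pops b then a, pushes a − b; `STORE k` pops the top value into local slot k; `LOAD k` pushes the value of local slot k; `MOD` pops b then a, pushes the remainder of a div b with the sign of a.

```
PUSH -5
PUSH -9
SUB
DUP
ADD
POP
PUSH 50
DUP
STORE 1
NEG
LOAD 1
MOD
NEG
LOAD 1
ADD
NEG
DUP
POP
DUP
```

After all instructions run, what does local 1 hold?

50

PUSH -5 -> -5
PUSH -9 -> -5 -9
SUB     -> 4
DUP     -> 4 4
ADD     -> 8
POP     -> (empty)
PUSH 50 -> 50
DUP     -> 50 50
STORE 1 -> 50
NEG     -> -50
LOAD 1  -> -50 50
MOD     -> 0
NEG     -> 0
LOAD 1  -> 0 50
ADD     -> 50
NEG     -> -50
DUP     -> -50 -50
POP     -> -50
DUP     -> -50 -50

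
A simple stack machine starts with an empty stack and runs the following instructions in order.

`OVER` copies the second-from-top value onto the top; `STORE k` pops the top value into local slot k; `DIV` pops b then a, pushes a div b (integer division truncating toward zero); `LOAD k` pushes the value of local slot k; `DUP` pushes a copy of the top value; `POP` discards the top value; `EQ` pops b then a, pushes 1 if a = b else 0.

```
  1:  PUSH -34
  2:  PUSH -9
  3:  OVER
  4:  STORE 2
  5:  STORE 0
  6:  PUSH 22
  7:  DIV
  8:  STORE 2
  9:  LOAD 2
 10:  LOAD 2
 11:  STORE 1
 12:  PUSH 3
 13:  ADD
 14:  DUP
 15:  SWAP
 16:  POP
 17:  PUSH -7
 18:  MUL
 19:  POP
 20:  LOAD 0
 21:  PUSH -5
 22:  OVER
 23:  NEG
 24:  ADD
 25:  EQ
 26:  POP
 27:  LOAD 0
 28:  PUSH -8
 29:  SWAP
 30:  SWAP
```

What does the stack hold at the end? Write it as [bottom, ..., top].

PUSH -34 : [-34]
PUSH -9  : [-34, -9]
OVER     : [-34, -9, -34]
STORE 2  : [-34, -9]
STORE 0  : [-34]
PUSH 22  : [-34, 22]
DIV      : [-1]
STORE 2  : []
LOAD 2   : [-1]
LOAD 2   : [-1, -1]
STORE 1  : [-1]
PUSH 3   : [-1, 3]
ADD      : [2]
DUP      : [2, 2]
SWAP     : [2, 2]
POP      : [2]
PUSH -7  : [2, -7]
MUL      : [-14]
POP      : []
LOAD 0   : [-9]
PUSH -5  : [-9, -5]
OVER     : [-9, -5, -9]
NEG      : [-9, -5, 9]
ADD      : [-9, 4]
EQ       : [0]
POP      : []
LOAD 0   : [-9]
PUSH -8  : [-9, -8]
SWAP     : [-8, -9]
SWAP     : [-9, -8]

[-9, -8]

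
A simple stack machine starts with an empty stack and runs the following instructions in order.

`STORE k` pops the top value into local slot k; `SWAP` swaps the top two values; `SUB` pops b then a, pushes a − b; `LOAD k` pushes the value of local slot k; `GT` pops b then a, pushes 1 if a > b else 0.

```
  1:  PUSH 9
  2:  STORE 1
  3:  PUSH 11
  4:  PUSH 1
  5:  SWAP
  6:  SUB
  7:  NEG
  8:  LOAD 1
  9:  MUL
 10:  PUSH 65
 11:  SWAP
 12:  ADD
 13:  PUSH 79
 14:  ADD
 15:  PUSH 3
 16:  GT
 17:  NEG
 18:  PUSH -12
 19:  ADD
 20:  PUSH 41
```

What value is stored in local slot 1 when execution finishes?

PUSH 9   -> [9]
STORE 1  -> []
PUSH 11  -> [11]
PUSH 1   -> [11, 1]
SWAP     -> [1, 11]
SUB      -> [-10]
NEG      -> [10]
LOAD 1   -> [10, 9]
MUL      -> [90]
PUSH 65  -> [90, 65]
SWAP     -> [65, 90]
ADD      -> [155]
PUSH 79  -> [155, 79]
ADD      -> [234]
PUSH 3   -> [234, 3]
GT       -> [1]
NEG      -> [-1]
PUSH -12 -> [-1, -12]
ADD      -> [-13]
PUSH 41  -> [-13, 41]

9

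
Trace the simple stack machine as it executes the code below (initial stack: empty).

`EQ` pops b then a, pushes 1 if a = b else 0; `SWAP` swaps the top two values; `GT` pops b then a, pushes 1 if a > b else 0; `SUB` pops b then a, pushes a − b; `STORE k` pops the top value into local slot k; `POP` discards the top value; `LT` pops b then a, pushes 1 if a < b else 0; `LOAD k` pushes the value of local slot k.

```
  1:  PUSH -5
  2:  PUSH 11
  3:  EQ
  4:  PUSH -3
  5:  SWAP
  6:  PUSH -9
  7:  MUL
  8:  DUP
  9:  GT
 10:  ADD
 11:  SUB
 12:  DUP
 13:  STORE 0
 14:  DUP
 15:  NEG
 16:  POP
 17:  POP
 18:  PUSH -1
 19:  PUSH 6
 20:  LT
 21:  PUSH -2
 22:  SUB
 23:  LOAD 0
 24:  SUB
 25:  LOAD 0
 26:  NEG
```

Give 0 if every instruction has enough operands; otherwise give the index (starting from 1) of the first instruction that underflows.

PUSH -5 → [-5]
PUSH 11 → [-5, 11]
EQ      → [0]
PUSH -3 → [0, -3]
SWAP    → [-3, 0]
PUSH -9 → [-3, 0, -9]
MUL     → [-3, 0]
DUP     → [-3, 0, 0]
GT      → [-3, 0]
ADD     → [-3]
SUB  — needs 2 operands, stack has 1 → underflow

11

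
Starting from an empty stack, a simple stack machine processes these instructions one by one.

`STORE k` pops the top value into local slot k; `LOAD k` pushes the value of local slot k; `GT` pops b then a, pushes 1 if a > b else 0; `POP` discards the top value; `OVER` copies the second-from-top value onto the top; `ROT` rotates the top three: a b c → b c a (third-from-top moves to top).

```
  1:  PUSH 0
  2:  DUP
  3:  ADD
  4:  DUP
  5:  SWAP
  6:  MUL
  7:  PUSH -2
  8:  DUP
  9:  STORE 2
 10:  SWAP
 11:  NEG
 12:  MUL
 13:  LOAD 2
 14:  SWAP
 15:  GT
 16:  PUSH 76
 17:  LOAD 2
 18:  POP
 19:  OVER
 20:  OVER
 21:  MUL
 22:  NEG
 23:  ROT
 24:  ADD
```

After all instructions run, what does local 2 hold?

PUSH 0  : [0]
DUP     : [0, 0]
ADD     : [0]
DUP     : [0, 0]
SWAP    : [0, 0]
MUL     : [0]
PUSH -2 : [0, -2]
DUP     : [0, -2, -2]
STORE 2 : [0, -2]
SWAP    : [-2, 0]
NEG     : [-2, 0]
MUL     : [0]
LOAD 2  : [0, -2]
SWAP    : [-2, 0]
GT      : [0]
PUSH 76 : [0, 76]
LOAD 2  : [0, 76, -2]
POP     : [0, 76]
OVER    : [0, 76, 0]
OVER    : [0, 76, 0, 76]
MUL     : [0, 76, 0]
NEG     : [0, 76, 0]
ROT     : [76, 0, 0]
ADD     : [76, 0]

-2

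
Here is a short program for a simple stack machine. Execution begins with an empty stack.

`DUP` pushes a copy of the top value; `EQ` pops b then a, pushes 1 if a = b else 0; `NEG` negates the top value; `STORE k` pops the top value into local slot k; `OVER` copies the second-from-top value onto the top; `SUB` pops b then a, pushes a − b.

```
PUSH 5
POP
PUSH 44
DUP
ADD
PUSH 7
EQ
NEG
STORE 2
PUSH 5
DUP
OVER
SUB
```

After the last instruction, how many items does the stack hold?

PUSH 5  : 5
POP     : (empty)
PUSH 44 : 44
DUP     : 44 44
ADD     : 88
PUSH 7  : 88 7
EQ      : 0
NEG     : 0
STORE 2 : (empty)
PUSH 5  : 5
DUP     : 5 5
OVER    : 5 5 5
SUB     : 5 0

2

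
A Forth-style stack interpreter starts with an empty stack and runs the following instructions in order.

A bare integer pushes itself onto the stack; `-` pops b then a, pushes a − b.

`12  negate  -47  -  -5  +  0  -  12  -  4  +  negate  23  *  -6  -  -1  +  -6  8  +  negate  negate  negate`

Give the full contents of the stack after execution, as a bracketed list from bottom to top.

12     -> [12]
negate -> [-12]
-47    -> [-12, -47]
-      -> [35]
-5     -> [35, -5]
+      -> [30]
0      -> [30, 0]
-      -> [30]
12     -> [30, 12]
-      -> [18]
4      -> [18, 4]
+      -> [22]
negate -> [-22]
23     -> [-22, 23]
*      -> [-506]
-6     -> [-506, -6]
-      -> [-500]
-1     -> [-500, -1]
+      -> [-501]
-6     -> [-501, -6]
8      -> [-501, -6, 8]
+      -> [-501, 2]
negate -> [-501, -2]
negate -> [-501, 2]
negate -> [-501, -2]

[-501, -2]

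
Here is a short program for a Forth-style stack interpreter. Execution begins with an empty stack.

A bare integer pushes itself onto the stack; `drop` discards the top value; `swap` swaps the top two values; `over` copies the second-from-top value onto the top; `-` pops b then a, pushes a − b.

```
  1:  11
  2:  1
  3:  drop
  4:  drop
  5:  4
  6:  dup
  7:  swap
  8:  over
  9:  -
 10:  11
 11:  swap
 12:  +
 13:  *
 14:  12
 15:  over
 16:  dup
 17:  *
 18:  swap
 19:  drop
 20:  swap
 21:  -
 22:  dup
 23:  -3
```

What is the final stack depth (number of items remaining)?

11   : [11]
1    : [11, 1]
drop : [11]
drop : []
4    : [4]
dup  : [4, 4]
swap : [4, 4]
over : [4, 4, 4]
-    : [4, 0]
11   : [4, 0, 11]
swap : [4, 11, 0]
+    : [4, 11]
*    : [44]
12   : [44, 12]
over : [44, 12, 44]
dup  : [44, 12, 44, 44]
*    : [44, 12, 1936]
swap : [44, 1936, 12]
drop : [44, 1936]
swap : [1936, 44]
-    : [1892]
dup  : [1892, 1892]
-3   : [1892, 1892, -3]

3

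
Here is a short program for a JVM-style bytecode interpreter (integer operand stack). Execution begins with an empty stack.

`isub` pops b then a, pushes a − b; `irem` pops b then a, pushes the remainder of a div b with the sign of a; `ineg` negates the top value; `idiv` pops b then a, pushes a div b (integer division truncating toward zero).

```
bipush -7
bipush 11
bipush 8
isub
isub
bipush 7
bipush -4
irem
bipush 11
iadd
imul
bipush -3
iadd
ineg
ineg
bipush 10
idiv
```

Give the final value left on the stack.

-14

bipush -7  [-7]
bipush 11  [-7, 11]
bipush 8   [-7, 11, 8]
isub       [-7, 3]
isub       [-10]
bipush 7   [-10, 7]
bipush -4  [-10, 7, -4]
irem       [-10, 3]
bipush 11  [-10, 3, 11]
iadd       [-10, 14]
imul       [-140]
bipush -3  [-140, -3]
iadd       [-143]
ineg       [143]
ineg       [-143]
bipush 10  [-143, 10]
idiv       [-14]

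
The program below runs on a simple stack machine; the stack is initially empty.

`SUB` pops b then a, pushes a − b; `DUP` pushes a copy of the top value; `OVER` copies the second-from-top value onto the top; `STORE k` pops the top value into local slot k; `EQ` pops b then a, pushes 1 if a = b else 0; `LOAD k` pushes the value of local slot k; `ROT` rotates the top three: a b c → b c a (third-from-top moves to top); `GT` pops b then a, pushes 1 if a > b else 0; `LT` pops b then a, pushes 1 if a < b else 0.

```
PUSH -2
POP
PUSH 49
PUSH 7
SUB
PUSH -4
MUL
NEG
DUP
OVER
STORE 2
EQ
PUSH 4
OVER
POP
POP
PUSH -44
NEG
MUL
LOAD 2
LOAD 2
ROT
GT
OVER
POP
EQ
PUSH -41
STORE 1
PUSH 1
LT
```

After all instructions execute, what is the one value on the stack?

PUSH -2  -> [-2]
POP      -> []
PUSH 49  -> [49]
PUSH 7   -> [49, 7]
SUB      -> [42]
PUSH -4  -> [42, -4]
MUL      -> [-168]
NEG      -> [168]
DUP      -> [168, 168]
OVER     -> [168, 168, 168]
STORE 2  -> [168, 168]
EQ       -> [1]
PUSH 4   -> [1, 4]
OVER     -> [1, 4, 1]
POP      -> [1, 4]
POP      -> [1]
PUSH -44 -> [1, -44]
NEG      -> [1, 44]
MUL      -> [44]
LOAD 2   -> [44, 168]
LOAD 2   -> [44, 168, 168]
ROT      -> [168, 168, 44]
GT       -> [168, 1]
OVER     -> [168, 1, 168]
POP      -> [168, 1]
EQ       -> [0]
PUSH -41 -> [0, -41]
STORE 1  -> [0]
PUSH 1   -> [0, 1]
LT       -> [1]

1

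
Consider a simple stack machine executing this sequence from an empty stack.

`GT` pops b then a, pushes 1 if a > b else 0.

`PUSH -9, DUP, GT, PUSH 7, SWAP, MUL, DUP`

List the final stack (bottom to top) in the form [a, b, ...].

PUSH -9 → -9
DUP     → -9 -9
GT      → 0
PUSH 7  → 0 7
SWAP    → 7 0
MUL     → 0
DUP     → 0 0

[0, 0]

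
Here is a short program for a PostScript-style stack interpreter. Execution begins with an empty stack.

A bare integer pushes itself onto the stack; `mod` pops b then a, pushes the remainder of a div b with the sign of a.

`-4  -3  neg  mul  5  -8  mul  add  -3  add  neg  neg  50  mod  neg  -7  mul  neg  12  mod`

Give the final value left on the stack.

11

-4  : -4
-3  : -4 -3
neg : -4 3
mul : -12
5   : -12 5
-8  : -12 5 -8
mul : -12 -40
add : -52
-3  : -52 -3
add : -55
neg : 55
neg : -55
50  : -55 50
mod : -5
neg : 5
-7  : 5 -7
mul : -35
neg : 35
12  : 35 12
mod : 11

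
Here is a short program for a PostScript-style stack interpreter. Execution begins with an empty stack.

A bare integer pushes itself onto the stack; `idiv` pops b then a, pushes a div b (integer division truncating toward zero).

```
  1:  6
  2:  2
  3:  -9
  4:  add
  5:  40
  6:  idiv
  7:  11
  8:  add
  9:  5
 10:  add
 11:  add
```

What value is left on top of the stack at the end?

22

6     [6]
2     [6, 2]
-9    [6, 2, -9]
add   [6, -7]
40    [6, -7, 40]
idiv  [6, 0]
11    [6, 0, 11]
add   [6, 11]
5     [6, 11, 5]
add   [6, 16]
add   [22]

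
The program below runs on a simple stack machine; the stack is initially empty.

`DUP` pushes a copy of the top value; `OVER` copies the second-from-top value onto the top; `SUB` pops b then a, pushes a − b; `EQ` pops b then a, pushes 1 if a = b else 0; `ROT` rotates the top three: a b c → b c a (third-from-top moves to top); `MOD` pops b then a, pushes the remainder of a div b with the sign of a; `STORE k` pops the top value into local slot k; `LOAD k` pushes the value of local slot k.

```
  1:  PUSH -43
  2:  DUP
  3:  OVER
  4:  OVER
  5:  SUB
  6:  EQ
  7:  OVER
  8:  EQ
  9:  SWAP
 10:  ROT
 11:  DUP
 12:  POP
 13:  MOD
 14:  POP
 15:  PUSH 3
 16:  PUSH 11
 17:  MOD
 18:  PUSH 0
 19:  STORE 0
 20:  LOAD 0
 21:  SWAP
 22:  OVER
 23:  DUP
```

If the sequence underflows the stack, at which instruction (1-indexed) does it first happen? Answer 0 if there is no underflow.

PUSH -43 → [-43]
DUP      → [-43, -43]
OVER     → [-43, -43, -43]
OVER     → [-43, -43, -43, -43]
SUB      → [-43, -43, 0]
EQ       → [-43, 0]
OVER     → [-43, 0, -43]
EQ       → [-43, 0]
SWAP     → [0, -43]
ROT  — needs 3 operands, stack has 2 → underflow

10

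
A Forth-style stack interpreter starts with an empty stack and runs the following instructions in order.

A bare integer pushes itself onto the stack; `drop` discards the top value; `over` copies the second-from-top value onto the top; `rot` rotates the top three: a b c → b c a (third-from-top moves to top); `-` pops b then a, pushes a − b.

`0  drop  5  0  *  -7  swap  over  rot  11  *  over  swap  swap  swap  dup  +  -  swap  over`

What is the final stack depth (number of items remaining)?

4

0    → 0
drop → (empty)
5    → 5
0    → 5 0
*    → 0
-7   → 0 -7
swap → -7 0
over → -7 0 -7
rot  → 0 -7 -7
11   → 0 -7 -7 11
*    → 0 -7 -77
over → 0 -7 -77 -7
swap → 0 -7 -7 -77
swap → 0 -7 -77 -7
swap → 0 -7 -7 -77
dup  → 0 -7 -7 -77 -77
+    → 0 -7 -7 -154
-    → 0 -7 147
swap → 0 147 -7
over → 0 147 -7 147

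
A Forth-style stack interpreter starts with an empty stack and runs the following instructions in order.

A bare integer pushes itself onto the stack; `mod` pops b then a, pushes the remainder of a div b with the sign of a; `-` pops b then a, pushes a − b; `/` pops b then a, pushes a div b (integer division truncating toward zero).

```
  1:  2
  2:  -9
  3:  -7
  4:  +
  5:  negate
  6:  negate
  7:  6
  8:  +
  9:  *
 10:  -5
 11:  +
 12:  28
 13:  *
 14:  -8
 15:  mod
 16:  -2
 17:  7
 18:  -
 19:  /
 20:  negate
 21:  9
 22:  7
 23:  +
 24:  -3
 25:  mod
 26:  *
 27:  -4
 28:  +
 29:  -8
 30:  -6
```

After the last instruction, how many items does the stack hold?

2       2
-9      2 -9
-7      2 -9 -7
+       2 -16
negate  2 16
negate  2 -16
6       2 -16 6
+       2 -10
*       -20
-5      -20 -5
+       -25
28      -25 28
*       -700
-8      -700 -8
mod     -4
-2      -4 -2
7       -4 -2 7
-       -4 -9
/       0
negate  0
9       0 9
7       0 9 7
+       0 16
-3      0 16 -3
mod     0 1
*       0
-4      0 -4
+       -4
-8      -4 -8
-6      -4 -8 -6

3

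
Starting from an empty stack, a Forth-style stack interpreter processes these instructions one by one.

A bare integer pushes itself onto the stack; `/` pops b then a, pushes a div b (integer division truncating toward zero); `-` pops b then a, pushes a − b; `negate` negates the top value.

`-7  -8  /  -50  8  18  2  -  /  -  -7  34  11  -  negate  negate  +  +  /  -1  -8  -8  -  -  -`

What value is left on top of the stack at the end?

1

-7     → -7
-8     → -7 -8
/      → 0
-50    → 0 -50
8      → 0 -50 8
18     → 0 -50 8 18
2      → 0 -50 8 18 2
-      → 0 -50 8 16
/      → 0 -50 0
-      → 0 -50
-7     → 0 -50 -7
34     → 0 -50 -7 34
11     → 0 -50 -7 34 11
-      → 0 -50 -7 23
negate → 0 -50 -7 -23
negate → 0 -50 -7 23
+      → 0 -50 16
+      → 0 -34
/      → 0
-1     → 0 -1
-8     → 0 -1 -8
-8     → 0 -1 -8 -8
-      → 0 -1 0
-      → 0 -1
-      → 1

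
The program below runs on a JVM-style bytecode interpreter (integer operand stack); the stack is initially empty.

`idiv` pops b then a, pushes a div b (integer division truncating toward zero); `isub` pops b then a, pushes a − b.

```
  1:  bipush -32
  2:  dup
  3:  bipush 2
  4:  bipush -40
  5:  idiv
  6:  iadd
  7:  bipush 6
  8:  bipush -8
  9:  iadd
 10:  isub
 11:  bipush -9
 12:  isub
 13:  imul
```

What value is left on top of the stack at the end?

bipush -32 -> -32
dup        -> -32 -32
bipush 2   -> -32 -32 2
bipush -40 -> -32 -32 2 -40
idiv       -> -32 -32 0
iadd       -> -32 -32
bipush 6   -> -32 -32 6
bipush -8  -> -32 -32 6 -8
iadd       -> -32 -32 -2
isub       -> -32 -30
bipush -9  -> -32 -30 -9
isub       -> -32 -21
imul       -> 672

672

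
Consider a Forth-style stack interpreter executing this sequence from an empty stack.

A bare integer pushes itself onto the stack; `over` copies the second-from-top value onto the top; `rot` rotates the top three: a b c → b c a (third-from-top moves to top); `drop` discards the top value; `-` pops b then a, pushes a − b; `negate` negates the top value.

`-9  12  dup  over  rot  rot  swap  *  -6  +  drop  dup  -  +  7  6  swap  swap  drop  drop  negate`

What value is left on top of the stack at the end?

9

-9     → -9
12     → -9 12
dup    → -9 12 12
over   → -9 12 12 12
rot    → -9 12 12 12
rot    → -9 12 12 12
swap   → -9 12 12 12
*      → -9 12 144
-6     → -9 12 144 -6
+      → -9 12 138
drop   → -9 12
dup    → -9 12 12
-      → -9 0
+      → -9
7      → -9 7
6      → -9 7 6
swap   → -9 6 7
swap   → -9 7 6
drop   → -9 7
drop   → -9
negate → 9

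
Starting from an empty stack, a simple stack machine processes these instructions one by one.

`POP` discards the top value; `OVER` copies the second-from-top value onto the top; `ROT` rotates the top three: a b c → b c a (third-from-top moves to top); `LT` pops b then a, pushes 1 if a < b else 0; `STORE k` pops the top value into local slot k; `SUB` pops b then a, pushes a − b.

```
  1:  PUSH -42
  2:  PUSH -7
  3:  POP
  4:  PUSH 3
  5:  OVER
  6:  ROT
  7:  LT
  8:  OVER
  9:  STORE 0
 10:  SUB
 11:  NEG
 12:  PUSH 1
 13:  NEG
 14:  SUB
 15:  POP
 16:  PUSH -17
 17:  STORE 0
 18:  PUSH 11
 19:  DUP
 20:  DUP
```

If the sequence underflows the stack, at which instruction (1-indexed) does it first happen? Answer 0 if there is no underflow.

0

PUSH -42 → -42
PUSH -7  → -42 -7
POP      → -42
PUSH 3   → -42 3
OVER     → -42 3 -42
ROT      → 3 -42 -42
LT       → 3 0
OVER     → 3 0 3
STORE 0  → 3 0
SUB      → 3
NEG      → -3
PUSH 1   → -3 1
NEG      → -3 -1
SUB      → -2
POP      → (empty)
PUSH -17 → -17
STORE 0  → (empty)
PUSH 11  → 11
DUP      → 11 11
DUP      → 11 11 11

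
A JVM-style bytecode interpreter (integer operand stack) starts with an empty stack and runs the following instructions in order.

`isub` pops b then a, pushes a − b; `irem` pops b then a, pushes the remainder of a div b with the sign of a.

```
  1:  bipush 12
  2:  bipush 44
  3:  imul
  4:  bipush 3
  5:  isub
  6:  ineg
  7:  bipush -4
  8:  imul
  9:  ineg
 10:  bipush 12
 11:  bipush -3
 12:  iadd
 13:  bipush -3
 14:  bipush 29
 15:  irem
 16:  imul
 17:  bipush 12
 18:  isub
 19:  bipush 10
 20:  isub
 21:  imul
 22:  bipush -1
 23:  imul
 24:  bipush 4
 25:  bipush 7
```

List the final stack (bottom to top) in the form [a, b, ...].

[-102900, 4, 7]

bipush 12  12
bipush 44  12 44
imul       528
bipush 3   528 3
isub       525
ineg       -525
bipush -4  -525 -4
imul       2100
ineg       -2100
bipush 12  -2100 12
bipush -3  -2100 12 -3
iadd       -2100 9
bipush -3  -2100 9 -3
bipush 29  -2100 9 -3 29
irem       -2100 9 -3
imul       -2100 -27
bipush 12  -2100 -27 12
isub       -2100 -39
bipush 10  -2100 -39 10
isub       -2100 -49
imul       102900
bipush -1  102900 -1
imul       -102900
bipush 4   -102900 4
bipush 7   -102900 4 7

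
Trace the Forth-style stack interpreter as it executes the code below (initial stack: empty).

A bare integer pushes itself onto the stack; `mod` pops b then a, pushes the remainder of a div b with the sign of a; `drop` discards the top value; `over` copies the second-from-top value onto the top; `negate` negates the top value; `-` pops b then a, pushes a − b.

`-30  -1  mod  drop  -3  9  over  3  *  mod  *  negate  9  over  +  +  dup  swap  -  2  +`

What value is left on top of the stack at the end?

2

-30    -> -30
-1     -> -30 -1
mod    -> 0
drop   -> (empty)
-3     -> -3
9      -> -3 9
over   -> -3 9 -3
3      -> -3 9 -3 3
*      -> -3 9 -9
mod    -> -3 0
*      -> 0
negate -> 0
9      -> 0 9
over   -> 0 9 0
+      -> 0 9
+      -> 9
dup    -> 9 9
swap   -> 9 9
-      -> 0
2      -> 0 2
+      -> 2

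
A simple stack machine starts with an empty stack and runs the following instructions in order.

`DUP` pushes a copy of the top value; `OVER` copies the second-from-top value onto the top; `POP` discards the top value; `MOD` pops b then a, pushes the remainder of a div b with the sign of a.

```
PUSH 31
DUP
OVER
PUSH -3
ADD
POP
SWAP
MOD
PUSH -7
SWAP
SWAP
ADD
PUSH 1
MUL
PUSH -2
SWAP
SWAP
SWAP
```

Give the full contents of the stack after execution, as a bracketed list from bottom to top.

PUSH 31 : [31]
DUP     : [31, 31]
OVER    : [31, 31, 31]
PUSH -3 : [31, 31, 31, -3]
ADD     : [31, 31, 28]
POP     : [31, 31]
SWAP    : [31, 31]
MOD     : [0]
PUSH -7 : [0, -7]
SWAP    : [-7, 0]
SWAP    : [0, -7]
ADD     : [-7]
PUSH 1  : [-7, 1]
MUL     : [-7]
PUSH -2 : [-7, -2]
SWAP    : [-2, -7]
SWAP    : [-7, -2]
SWAP    : [-2, -7]

[-2, -7]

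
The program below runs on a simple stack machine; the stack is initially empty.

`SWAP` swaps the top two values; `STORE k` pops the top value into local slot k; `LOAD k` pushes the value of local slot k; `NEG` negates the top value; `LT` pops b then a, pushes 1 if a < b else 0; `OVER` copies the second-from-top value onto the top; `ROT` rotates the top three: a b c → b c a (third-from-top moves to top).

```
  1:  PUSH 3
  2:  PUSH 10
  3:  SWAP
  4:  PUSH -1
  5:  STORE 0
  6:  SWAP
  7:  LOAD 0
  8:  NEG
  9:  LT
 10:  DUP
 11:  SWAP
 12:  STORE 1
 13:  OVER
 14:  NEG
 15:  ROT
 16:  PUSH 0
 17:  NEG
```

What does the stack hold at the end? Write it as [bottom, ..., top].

PUSH 3  -> 3
PUSH 10 -> 3 10
SWAP    -> 10 3
PUSH -1 -> 10 3 -1
STORE 0 -> 10 3
SWAP    -> 3 10
LOAD 0  -> 3 10 -1
NEG     -> 3 10 1
LT      -> 3 0
DUP     -> 3 0 0
SWAP    -> 3 0 0
STORE 1 -> 3 0
OVER    -> 3 0 3
NEG     -> 3 0 -3
ROT     -> 0 -3 3
PUSH 0  -> 0 -3 3 0
NEG     -> 0 -3 3 0

[0, -3, 3, 0]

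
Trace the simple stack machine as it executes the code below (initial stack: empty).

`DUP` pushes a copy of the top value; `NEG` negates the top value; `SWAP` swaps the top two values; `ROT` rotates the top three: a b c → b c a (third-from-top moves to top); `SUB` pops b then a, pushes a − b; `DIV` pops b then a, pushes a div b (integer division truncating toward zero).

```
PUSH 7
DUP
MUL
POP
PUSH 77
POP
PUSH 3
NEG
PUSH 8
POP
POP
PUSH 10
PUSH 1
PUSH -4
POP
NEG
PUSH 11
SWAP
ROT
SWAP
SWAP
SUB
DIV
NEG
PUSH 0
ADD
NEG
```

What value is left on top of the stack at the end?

-1

PUSH 7  : [7]
DUP     : [7, 7]
MUL     : [49]
POP     : []
PUSH 77 : [77]
POP     : []
PUSH 3  : [3]
NEG     : [-3]
PUSH 8  : [-3, 8]
POP     : [-3]
POP     : []
PUSH 10 : [10]
PUSH 1  : [10, 1]
PUSH -4 : [10, 1, -4]
POP     : [10, 1]
NEG     : [10, -1]
PUSH 11 : [10, -1, 11]
SWAP    : [10, 11, -1]
ROT     : [11, -1, 10]
SWAP    : [11, 10, -1]
SWAP    : [11, -1, 10]
SUB     : [11, -11]
DIV     : [-1]
NEG     : [1]
PUSH 0  : [1, 0]
ADD     : [1]
NEG     : [-1]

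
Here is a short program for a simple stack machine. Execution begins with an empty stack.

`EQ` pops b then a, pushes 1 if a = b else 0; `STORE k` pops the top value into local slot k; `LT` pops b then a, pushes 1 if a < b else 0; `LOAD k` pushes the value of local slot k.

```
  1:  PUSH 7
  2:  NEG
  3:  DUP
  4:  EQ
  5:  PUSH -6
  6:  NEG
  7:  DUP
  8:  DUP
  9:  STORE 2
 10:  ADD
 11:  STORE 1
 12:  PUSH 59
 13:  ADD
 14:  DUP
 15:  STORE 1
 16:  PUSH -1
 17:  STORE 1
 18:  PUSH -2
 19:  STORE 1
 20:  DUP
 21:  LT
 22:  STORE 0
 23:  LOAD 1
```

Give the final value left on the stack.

PUSH 7  -> [7]
NEG     -> [-7]
DUP     -> [-7, -7]
EQ      -> [1]
PUSH -6 -> [1, -6]
NEG     -> [1, 6]
DUP     -> [1, 6, 6]
DUP     -> [1, 6, 6, 6]
STORE 2 -> [1, 6, 6]
ADD     -> [1, 12]
STORE 1 -> [1]
PUSH 59 -> [1, 59]
ADD     -> [60]
DUP     -> [60, 60]
STORE 1 -> [60]
PUSH -1 -> [60, -1]
STORE 1 -> [60]
PUSH -2 -> [60, -2]
STORE 1 -> [60]
DUP     -> [60, 60]
LT      -> [0]
STORE 0 -> []
LOAD 1  -> [-2]

-2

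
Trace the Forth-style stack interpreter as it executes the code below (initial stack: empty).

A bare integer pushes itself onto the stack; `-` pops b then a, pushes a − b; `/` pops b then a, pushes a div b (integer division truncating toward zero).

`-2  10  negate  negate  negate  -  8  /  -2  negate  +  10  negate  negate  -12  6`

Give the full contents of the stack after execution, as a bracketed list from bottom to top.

-2     → [-2]
10     → [-2, 10]
negate → [-2, -10]
negate → [-2, 10]
negate → [-2, -10]
-      → [8]
8      → [8, 8]
/      → [1]
-2     → [1, -2]
negate → [1, 2]
+      → [3]
10     → [3, 10]
negate → [3, -10]
negate → [3, 10]
-12    → [3, 10, -12]
6      → [3, 10, -12, 6]

[3, 10, -12, 6]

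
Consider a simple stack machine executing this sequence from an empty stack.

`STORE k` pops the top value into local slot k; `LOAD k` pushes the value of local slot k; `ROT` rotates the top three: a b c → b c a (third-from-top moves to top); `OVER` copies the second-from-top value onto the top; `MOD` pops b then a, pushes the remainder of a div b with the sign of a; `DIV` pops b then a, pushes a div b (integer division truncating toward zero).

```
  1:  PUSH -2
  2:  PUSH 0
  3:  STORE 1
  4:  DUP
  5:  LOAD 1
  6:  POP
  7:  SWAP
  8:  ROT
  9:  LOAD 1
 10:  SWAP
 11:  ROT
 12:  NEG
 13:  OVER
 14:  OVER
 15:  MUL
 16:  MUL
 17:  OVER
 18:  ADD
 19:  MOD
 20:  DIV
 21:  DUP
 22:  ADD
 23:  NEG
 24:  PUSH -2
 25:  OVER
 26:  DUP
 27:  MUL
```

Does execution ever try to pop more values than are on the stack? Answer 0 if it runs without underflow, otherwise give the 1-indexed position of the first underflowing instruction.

PUSH -2 → -2
PUSH 0  → -2 0
STORE 1 → -2
DUP     → -2 -2
LOAD 1  → -2 -2 0
POP     → -2 -2
SWAP    → -2 -2
ROT  — needs 3 operands, stack has 2 → underflow

8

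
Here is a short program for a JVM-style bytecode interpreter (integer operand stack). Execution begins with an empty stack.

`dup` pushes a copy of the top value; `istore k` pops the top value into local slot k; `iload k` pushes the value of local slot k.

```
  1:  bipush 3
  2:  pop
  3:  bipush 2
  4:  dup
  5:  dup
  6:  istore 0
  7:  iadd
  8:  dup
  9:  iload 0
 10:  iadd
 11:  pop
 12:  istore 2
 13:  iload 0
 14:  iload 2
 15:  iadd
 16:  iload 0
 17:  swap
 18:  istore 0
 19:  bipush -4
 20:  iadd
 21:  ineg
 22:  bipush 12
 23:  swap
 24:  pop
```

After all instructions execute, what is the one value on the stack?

12

bipush 3  -> 3
pop       -> (empty)
bipush 2  -> 2
dup       -> 2 2
dup       -> 2 2 2
istore 0  -> 2 2
iadd      -> 4
dup       -> 4 4
iload 0   -> 4 4 2
iadd      -> 4 6
pop       -> 4
istore 2  -> (empty)
iload 0   -> 2
iload 2   -> 2 4
iadd      -> 6
iload 0   -> 6 2
swap      -> 2 6
istore 0  -> 2
bipush -4 -> 2 -4
iadd      -> -2
ineg      -> 2
bipush 12 -> 2 12
swap      -> 12 2
pop       -> 12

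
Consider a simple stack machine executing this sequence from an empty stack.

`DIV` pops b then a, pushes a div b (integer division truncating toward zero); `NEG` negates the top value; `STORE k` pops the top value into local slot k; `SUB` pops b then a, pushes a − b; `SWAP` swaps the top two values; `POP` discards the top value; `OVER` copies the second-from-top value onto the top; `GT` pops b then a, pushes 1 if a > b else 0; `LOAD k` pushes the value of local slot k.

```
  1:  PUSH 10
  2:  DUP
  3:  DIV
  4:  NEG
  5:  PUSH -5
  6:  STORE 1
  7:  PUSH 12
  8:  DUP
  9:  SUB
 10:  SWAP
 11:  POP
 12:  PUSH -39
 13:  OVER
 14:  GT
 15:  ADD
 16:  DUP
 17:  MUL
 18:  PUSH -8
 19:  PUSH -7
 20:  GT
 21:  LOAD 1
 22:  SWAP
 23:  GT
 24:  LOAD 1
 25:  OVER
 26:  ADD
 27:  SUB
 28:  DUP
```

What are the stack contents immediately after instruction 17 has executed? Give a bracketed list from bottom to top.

[0]

PUSH 10   10
DUP       10 10
DIV       1
NEG       -1
PUSH -5   -1 -5
STORE 1   -1
PUSH 12   -1 12
DUP       -1 12 12
SUB       -1 0
SWAP      0 -1
POP       0
PUSH -39  0 -39
OVER      0 -39 0
GT        0 0
ADD       0
DUP       0 0
MUL       0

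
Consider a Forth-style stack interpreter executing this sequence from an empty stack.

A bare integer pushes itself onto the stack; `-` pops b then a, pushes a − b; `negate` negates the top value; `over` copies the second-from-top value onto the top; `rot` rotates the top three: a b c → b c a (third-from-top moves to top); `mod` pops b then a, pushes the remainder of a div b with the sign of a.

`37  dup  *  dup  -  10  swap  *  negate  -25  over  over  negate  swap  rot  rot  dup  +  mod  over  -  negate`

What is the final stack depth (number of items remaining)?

3

37      37
dup     37 37
*       1369
dup     1369 1369
-       0
10      0 10
swap    10 0
*       0
negate  0
-25     0 -25
over    0 -25 0
over    0 -25 0 -25
negate  0 -25 0 25
swap    0 -25 25 0
rot     0 25 0 -25
rot     0 0 -25 25
dup     0 0 -25 25 25
+       0 0 -25 50
mod     0 0 -25
over    0 0 -25 0
-       0 0 -25
negate  0 0 25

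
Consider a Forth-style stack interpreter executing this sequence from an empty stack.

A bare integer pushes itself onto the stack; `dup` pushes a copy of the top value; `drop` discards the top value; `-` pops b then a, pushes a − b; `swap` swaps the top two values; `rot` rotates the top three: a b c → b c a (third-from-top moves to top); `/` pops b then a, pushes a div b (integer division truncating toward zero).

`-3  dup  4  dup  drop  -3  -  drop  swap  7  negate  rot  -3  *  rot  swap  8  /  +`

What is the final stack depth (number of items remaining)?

-3      [-3]
dup     [-3, -3]
4       [-3, -3, 4]
dup     [-3, -3, 4, 4]
drop    [-3, -3, 4]
-3      [-3, -3, 4, -3]
-       [-3, -3, 7]
drop    [-3, -3]
swap    [-3, -3]
7       [-3, -3, 7]
negate  [-3, -3, -7]
rot     [-3, -7, -3]
-3      [-3, -7, -3, -3]
*       [-3, -7, 9]
rot     [-7, 9, -3]
swap    [-7, -3, 9]
8       [-7, -3, 9, 8]
/       [-7, -3, 1]
+       [-7, -2]

2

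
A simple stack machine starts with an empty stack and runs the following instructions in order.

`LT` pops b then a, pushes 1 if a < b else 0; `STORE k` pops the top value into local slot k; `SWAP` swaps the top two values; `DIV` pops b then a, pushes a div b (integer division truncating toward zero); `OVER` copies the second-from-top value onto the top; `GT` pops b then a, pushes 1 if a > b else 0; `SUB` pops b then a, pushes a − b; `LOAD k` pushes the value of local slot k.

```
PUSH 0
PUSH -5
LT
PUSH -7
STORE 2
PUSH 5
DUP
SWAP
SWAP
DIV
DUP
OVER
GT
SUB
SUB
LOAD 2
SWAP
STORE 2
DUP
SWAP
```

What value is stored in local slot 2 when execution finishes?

-1

PUSH 0  : [0]
PUSH -5 : [0, -5]
LT      : [0]
PUSH -7 : [0, -7]
STORE 2 : [0]
PUSH 5  : [0, 5]
DUP     : [0, 5, 5]
SWAP    : [0, 5, 5]
SWAP    : [0, 5, 5]
DIV     : [0, 1]
DUP     : [0, 1, 1]
OVER    : [0, 1, 1, 1]
GT      : [0, 1, 0]
SUB     : [0, 1]
SUB     : [-1]
LOAD 2  : [-1, -7]
SWAP    : [-7, -1]
STORE 2 : [-7]
DUP     : [-7, -7]
SWAP    : [-7, -7]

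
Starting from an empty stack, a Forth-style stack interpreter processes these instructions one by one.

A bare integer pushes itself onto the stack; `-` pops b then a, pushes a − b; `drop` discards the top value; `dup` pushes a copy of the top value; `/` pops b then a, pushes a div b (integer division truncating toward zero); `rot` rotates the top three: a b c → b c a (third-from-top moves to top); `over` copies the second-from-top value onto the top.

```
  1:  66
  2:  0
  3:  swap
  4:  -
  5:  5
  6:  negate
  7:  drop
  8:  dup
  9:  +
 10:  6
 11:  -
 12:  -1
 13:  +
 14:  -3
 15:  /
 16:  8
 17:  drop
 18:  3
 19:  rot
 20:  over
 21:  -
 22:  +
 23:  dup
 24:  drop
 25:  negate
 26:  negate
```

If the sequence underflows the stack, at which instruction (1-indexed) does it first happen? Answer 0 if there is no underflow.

66     -> [66]
0      -> [66, 0]
swap   -> [0, 66]
-      -> [-66]
5      -> [-66, 5]
negate -> [-66, -5]
drop   -> [-66]
dup    -> [-66, -66]
+      -> [-132]
6      -> [-132, 6]
-      -> [-138]
-1     -> [-138, -1]
+      -> [-139]
-3     -> [-139, -3]
/      -> [46]
8      -> [46, 8]
drop   -> [46]
3      -> [46, 3]
rot  — needs 3 operands, stack has 2 → underflow

19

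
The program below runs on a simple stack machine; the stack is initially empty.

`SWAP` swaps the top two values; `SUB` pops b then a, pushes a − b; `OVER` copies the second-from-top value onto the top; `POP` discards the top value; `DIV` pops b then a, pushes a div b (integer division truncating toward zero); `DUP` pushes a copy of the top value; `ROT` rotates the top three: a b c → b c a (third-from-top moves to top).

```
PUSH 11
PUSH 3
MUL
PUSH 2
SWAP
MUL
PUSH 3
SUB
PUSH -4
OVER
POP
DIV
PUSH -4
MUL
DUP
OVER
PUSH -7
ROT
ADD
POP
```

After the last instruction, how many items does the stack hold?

PUSH 11 : [11]
PUSH 3  : [11, 3]
MUL     : [33]
PUSH 2  : [33, 2]
SWAP    : [2, 33]
MUL     : [66]
PUSH 3  : [66, 3]
SUB     : [63]
PUSH -4 : [63, -4]
OVER    : [63, -4, 63]
POP     : [63, -4]
DIV     : [-15]
PUSH -4 : [-15, -4]
MUL     : [60]
DUP     : [60, 60]
OVER    : [60, 60, 60]
PUSH -7 : [60, 60, 60, -7]
ROT     : [60, 60, -7, 60]
ADD     : [60, 60, 53]
POP     : [60, 60]

2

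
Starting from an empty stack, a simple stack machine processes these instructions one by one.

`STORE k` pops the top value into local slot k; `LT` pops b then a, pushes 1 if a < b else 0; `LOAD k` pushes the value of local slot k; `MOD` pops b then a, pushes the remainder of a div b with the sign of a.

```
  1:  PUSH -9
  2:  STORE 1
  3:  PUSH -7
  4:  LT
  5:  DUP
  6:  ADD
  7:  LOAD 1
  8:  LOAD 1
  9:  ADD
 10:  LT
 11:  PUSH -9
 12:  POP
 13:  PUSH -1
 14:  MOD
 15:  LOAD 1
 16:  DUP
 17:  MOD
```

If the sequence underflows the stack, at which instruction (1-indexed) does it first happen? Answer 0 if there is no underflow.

4

PUSH -9 -> [-9]
STORE 1 -> []
PUSH -7 -> [-7]
LT  — needs 2 operands, stack has 1 → underflow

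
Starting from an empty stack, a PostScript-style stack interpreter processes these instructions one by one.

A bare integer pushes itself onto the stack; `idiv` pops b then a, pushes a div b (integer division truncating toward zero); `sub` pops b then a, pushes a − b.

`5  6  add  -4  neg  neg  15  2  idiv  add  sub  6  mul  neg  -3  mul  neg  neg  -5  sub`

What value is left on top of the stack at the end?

5     5
6     5 6
add   11
-4    11 -4
neg   11 4
neg   11 -4
15    11 -4 15
2     11 -4 15 2
idiv  11 -4 7
add   11 3
sub   8
6     8 6
mul   48
neg   -48
-3    -48 -3
mul   144
neg   -144
neg   144
-5    144 -5
sub   149

149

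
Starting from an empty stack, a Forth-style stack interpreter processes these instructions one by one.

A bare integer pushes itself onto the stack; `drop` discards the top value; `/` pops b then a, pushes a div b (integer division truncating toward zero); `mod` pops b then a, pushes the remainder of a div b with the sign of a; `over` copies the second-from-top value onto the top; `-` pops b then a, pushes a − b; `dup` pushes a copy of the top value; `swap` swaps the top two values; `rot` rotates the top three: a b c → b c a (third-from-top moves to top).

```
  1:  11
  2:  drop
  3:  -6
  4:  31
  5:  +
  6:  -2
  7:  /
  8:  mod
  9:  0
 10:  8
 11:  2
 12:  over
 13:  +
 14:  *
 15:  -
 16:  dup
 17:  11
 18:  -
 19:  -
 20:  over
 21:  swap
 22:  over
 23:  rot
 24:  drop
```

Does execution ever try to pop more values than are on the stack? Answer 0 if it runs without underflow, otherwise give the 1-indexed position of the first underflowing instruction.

8

11   -> 11
drop -> (empty)
-6   -> -6
31   -> -6 31
+    -> 25
-2   -> 25 -2
/    -> -12
mod  — needs 2 operands, stack has 1 → underflow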